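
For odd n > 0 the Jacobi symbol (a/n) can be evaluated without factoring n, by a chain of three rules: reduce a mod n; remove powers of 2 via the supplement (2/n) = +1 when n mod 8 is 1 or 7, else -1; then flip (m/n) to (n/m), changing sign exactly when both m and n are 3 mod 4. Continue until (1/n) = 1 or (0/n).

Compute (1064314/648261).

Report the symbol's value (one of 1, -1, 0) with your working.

-1

(1064314/648261) = (416053/648261)   [reduce mod 648261]
reciprocity: (416053/648261) = +1·(648261/416053) since 416053 mod 4 = 1, 648261 mod 4 = 1; sign now +1
(648261/416053) = (232208/416053)   [reduce mod 416053]
232208 = 2^4·14513; (2/416053) = -1 since 416053 mod 8 = 5, so (232208/416053) = (-1)^4·(14513/416053); sign now +1
reciprocity: (14513/416053) = +1·(416053/14513) since 14513 mod 4 = 1, 416053 mod 4 = 1; sign now +1
(416053/14513) = (9689/14513)   [reduce mod 14513]
reciprocity: (9689/14513) = +1·(14513/9689) since 9689 mod 4 = 1, 14513 mod 4 = 1; sign now +1
(14513/9689) = (4824/9689)   [reduce mod 9689]
4824 = 2^3·603; (2/9689) = +1 since 9689 mod 8 = 1, so (4824/9689) = (+1)^3·(603/9689); sign now +1
reciprocity: (603/9689) = +1·(9689/603) since 603 mod 4 = 3, 9689 mod 4 = 1; sign now +1
(9689/603) = (41/603)   [reduce mod 603]
reciprocity: (41/603) = +1·(603/41) since 41 mod 4 = 1, 603 mod 4 = 3; sign now +1
(603/41) = (29/41)   [reduce mod 41]
reciprocity: (29/41) = +1·(41/29) since 29 mod 4 = 1, 41 mod 4 = 1; sign now +1
(41/29) = (12/29)   [reduce mod 29]
12 = 2^2·3; (2/29) = -1 since 29 mod 8 = 5, so (12/29) = (-1)^2·(3/29); sign now +1
reciprocity: (3/29) = +1·(29/3) since 3 mod 4 = 3, 29 mod 4 = 1; sign now +1
(29/3) = (2/3)   [reduce mod 3]
2 = 2^1·1; (2/3) = -1 since 3 mod 8 = 3, so (2/3) = (-1)^1·(1/3); sign now -1
(1/3) = 1; final value = sign = -1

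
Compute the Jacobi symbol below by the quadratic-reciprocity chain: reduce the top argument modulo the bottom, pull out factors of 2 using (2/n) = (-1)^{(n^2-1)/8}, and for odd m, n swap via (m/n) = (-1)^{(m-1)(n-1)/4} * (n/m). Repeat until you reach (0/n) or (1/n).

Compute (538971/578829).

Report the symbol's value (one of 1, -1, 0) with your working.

flip (538971/578829) -> (578829/538971): both odd, 538971 mod 4 = 3, 578829 mod 4 = 1, so the flip contributes +1; sign now +1
(578829/538971): 578829 mod 538971 = 39858, so (578829/538971) = (39858/538971)
factor out 2^1: 39858 = 2^1·19929; with 538971 mod 8 = 3, (2/538971) = -1; sign now -1; continue with (19929/538971)
flip (19929/538971) -> (538971/19929): both odd, 19929 mod 4 = 1, 538971 mod 4 = 3, so the flip contributes +1; sign now -1
(538971/19929): 538971 mod 19929 = 888, so (538971/19929) = (888/19929)
factor out 2^3: 888 = 2^3·111; with 19929 mod 8 = 1, (2/19929) = +1; sign now -1; continue with (111/19929)
flip (111/19929) -> (19929/111): both odd, 111 mod 4 = 3, 19929 mod 4 = 1, so the flip contributes +1; sign now -1
(19929/111): 19929 mod 111 = 60, so (19929/111) = (60/111)
factor out 2^2: 60 = 2^2·15; with 111 mod 8 = 7, (2/111) = +1; sign now -1; continue with (15/111)
flip (15/111) -> (111/15): both odd, 15 mod 4 = 3, 111 mod 4 = 3, so the flip contributes -1; sign now +1
(111/15): 111 mod 15 = 6, so (111/15) = (6/15)
factor out 2^1: 6 = 2^1·3; with 15 mod 8 = 7, (2/15) = +1; sign now +1; continue with (3/15)
flip (3/15) -> (15/3): both odd, 3 mod 4 = 3, 15 mod 4 = 3, so the flip contributes -1; sign now -1
(15/3): 15 mod 3 = 0, so (15/3) = (0/3)
reached (0/3); gcd(a, n) > 1, so (0/3) = 0 and the symbol is 0

0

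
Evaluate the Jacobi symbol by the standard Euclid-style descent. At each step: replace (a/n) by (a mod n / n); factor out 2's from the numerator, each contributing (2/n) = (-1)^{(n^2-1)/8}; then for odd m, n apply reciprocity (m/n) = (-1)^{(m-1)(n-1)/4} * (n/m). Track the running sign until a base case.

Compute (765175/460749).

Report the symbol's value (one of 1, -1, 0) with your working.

(765175/460749): 765175 mod 460749 = 304426, so (765175/460749) = (304426/460749)
factor out 2^1: 304426 = 2^1·152213; with 460749 mod 8 = 5, (2/460749) = -1; sign now -1; continue with (152213/460749)
flip (152213/460749) -> (460749/152213): both odd, 152213 mod 4 = 1, 460749 mod 4 = 1, so the flip contributes +1; sign now -1
(460749/152213): 460749 mod 152213 = 4110, so (460749/152213) = (4110/152213)
factor out 2^1: 4110 = 2^1·2055; with 152213 mod 8 = 5, (2/152213) = -1; sign now +1; continue with (2055/152213)
flip (2055/152213) -> (152213/2055): both odd, 2055 mod 4 = 3, 152213 mod 4 = 1, so the flip contributes +1; sign now +1
(152213/2055): 152213 mod 2055 = 143, so (152213/2055) = (143/2055)
flip (143/2055) -> (2055/143): both odd, 143 mod 4 = 3, 2055 mod 4 = 3, so the flip contributes -1; sign now -1
(2055/143): 2055 mod 143 = 53, so (2055/143) = (53/143)
flip (53/143) -> (143/53): both odd, 53 mod 4 = 1, 143 mod 4 = 3, so the flip contributes +1; sign now -1
(143/53): 143 mod 53 = 37, so (143/53) = (37/53)
flip (37/53) -> (53/37): both odd, 37 mod 4 = 1, 53 mod 4 = 1, so the flip contributes +1; sign now -1
(53/37): 53 mod 37 = 16, so (53/37) = (16/37)
factor out 2^4: 16 = 2^4·1; with 37 mod 8 = 5, (2/37) = -1; sign now -1; continue with (1/37)
reached (1/37) = 1, so the symbol is -1

-1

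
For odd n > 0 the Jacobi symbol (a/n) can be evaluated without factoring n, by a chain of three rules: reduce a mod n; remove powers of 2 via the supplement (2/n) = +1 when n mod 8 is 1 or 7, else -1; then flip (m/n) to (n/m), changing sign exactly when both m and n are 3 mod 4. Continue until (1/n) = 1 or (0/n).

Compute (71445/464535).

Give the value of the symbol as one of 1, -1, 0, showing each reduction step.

flip (71445/464535) -> (464535/71445): both odd, 71445 mod 4 = 1, 464535 mod 4 = 3, so the flip contributes +1; sign now +1
(464535/71445): 464535 mod 71445 = 35865, so (464535/71445) = (35865/71445)
flip (35865/71445) -> (71445/35865): both odd, 35865 mod 4 = 1, 71445 mod 4 = 1, so the flip contributes +1; sign now +1
(71445/35865): 71445 mod 35865 = 35580, so (71445/35865) = (35580/35865)
factor out 2^2: 35580 = 2^2·8895; with 35865 mod 8 = 1, (2/35865) = +1; sign now +1; continue with (8895/35865)
flip (8895/35865) -> (35865/8895): both odd, 8895 mod 4 = 3, 35865 mod 4 = 1, so the flip contributes +1; sign now +1
(35865/8895): 35865 mod 8895 = 285, so (35865/8895) = (285/8895)
flip (285/8895) -> (8895/285): both odd, 285 mod 4 = 1, 8895 mod 4 = 3, so the flip contributes +1; sign now +1
(8895/285): 8895 mod 285 = 60, so (8895/285) = (60/285)
factor out 2^2: 60 = 2^2·15; with 285 mod 8 = 5, (2/285) = -1; sign now +1; continue with (15/285)
flip (15/285) -> (285/15): both odd, 15 mod 4 = 3, 285 mod 4 = 1, so the flip contributes +1; sign now +1
(285/15): 285 mod 15 = 0, so (285/15) = (0/15)
reached (0/15); gcd(a, n) > 1, so (0/15) = 0 and the symbol is 0

0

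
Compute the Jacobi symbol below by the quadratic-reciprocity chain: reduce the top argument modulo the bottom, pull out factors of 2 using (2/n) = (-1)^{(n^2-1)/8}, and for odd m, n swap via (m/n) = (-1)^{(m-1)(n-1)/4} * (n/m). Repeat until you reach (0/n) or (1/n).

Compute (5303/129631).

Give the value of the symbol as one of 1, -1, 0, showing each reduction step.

flip (5303/129631) -> (129631/5303): both odd, 5303 mod 4 = 3, 129631 mod 4 = 3, so the flip contributes -1; sign now -1
(129631/5303): 129631 mod 5303 = 2359, so (129631/5303) = (2359/5303)
flip (2359/5303) -> (5303/2359): both odd, 2359 mod 4 = 3, 5303 mod 4 = 3, so the flip contributes -1; sign now +1
(5303/2359): 5303 mod 2359 = 585, so (5303/2359) = (585/2359)
flip (585/2359) -> (2359/585): both odd, 585 mod 4 = 1, 2359 mod 4 = 3, so the flip contributes +1; sign now +1
(2359/585): 2359 mod 585 = 19, so (2359/585) = (19/585)
flip (19/585) -> (585/19): both odd, 19 mod 4 = 3, 585 mod 4 = 1, so the flip contributes +1; sign now +1
(585/19): 585 mod 19 = 15, so (585/19) = (15/19)
flip (15/19) -> (19/15): both odd, 15 mod 4 = 3, 19 mod 4 = 3, so the flip contributes -1; sign now -1
(19/15): 19 mod 15 = 4, so (19/15) = (4/15)
factor out 2^2: 4 = 2^2·1; with 15 mod 8 = 7, (2/15) = +1; sign now -1; continue with (1/15)
reached (1/15) = 1, so the symbol is -1

-1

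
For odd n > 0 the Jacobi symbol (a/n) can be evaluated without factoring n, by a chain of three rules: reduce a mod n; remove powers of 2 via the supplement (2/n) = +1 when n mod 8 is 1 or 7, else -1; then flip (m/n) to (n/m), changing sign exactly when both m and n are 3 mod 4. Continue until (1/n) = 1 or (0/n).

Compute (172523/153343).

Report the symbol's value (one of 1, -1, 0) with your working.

-1

(172523/153343) = (19180/153343)   [reduce mod 153343]
19180 = 2^2·4795; (2/153343) = +1 since 153343 mod 8 = 7, so (19180/153343) = (+1)^2·(4795/153343); sign now +1
reciprocity: (4795/153343) = -1·(153343/4795) since 4795 mod 4 = 3, 153343 mod 4 = 3; sign now -1
(153343/4795) = (4698/4795)   [reduce mod 4795]
4698 = 2^1·2349; (2/4795) = -1 since 4795 mod 8 = 3, so (4698/4795) = (-1)^1·(2349/4795); sign now +1
reciprocity: (2349/4795) = +1·(4795/2349) since 2349 mod 4 = 1, 4795 mod 4 = 3; sign now +1
(4795/2349) = (97/2349)   [reduce mod 2349]
reciprocity: (97/2349) = +1·(2349/97) since 97 mod 4 = 1, 2349 mod 4 = 1; sign now +1
(2349/97) = (21/97)   [reduce mod 97]
reciprocity: (21/97) = +1·(97/21) since 21 mod 4 = 1, 97 mod 4 = 1; sign now +1
(97/21) = (13/21)   [reduce mod 21]
reciprocity: (13/21) = +1·(21/13) since 13 mod 4 = 1, 21 mod 4 = 1; sign now +1
(21/13) = (8/13)   [reduce mod 13]
8 = 2^3·1; (2/13) = -1 since 13 mod 8 = 5, so (8/13) = (-1)^3·(1/13); sign now -1
(1/13) = 1; final value = sign = -1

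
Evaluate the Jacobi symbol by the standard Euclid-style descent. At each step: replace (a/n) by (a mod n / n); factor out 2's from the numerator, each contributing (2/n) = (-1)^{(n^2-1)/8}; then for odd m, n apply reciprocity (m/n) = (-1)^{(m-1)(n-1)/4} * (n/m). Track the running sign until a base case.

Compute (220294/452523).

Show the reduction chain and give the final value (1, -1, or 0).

factor out 2^1: 220294 = 2^1·110147; with 452523 mod 8 = 3, (2/452523) = -1; sign now -1; continue with (110147/452523)
flip (110147/452523) -> (452523/110147): both odd, 110147 mod 4 = 3, 452523 mod 4 = 3, so the flip contributes -1; sign now +1
(452523/110147): 452523 mod 110147 = 11935, so (452523/110147) = (11935/110147)
flip (11935/110147) -> (110147/11935): both odd, 11935 mod 4 = 3, 110147 mod 4 = 3, so the flip contributes -1; sign now -1
(110147/11935): 110147 mod 11935 = 2732, so (110147/11935) = (2732/11935)
factor out 2^2: 2732 = 2^2·683; with 11935 mod 8 = 7, (2/11935) = +1; sign now -1; continue with (683/11935)
flip (683/11935) -> (11935/683): both odd, 683 mod 4 = 3, 11935 mod 4 = 3, so the flip contributes -1; sign now +1
(11935/683): 11935 mod 683 = 324, so (11935/683) = (324/683)
factor out 2^2: 324 = 2^2·81; with 683 mod 8 = 3, (2/683) = -1; sign now +1; continue with (81/683)
flip (81/683) -> (683/81): both odd, 81 mod 4 = 1, 683 mod 4 = 3, so the flip contributes +1; sign now +1
(683/81): 683 mod 81 = 35, so (683/81) = (35/81)
flip (35/81) -> (81/35): both odd, 35 mod 4 = 3, 81 mod 4 = 1, so the flip contributes +1; sign now +1
(81/35): 81 mod 35 = 11, so (81/35) = (11/35)
flip (11/35) -> (35/11): both odd, 11 mod 4 = 3, 35 mod 4 = 3, so the flip contributes -1; sign now -1
(35/11): 35 mod 11 = 2, so (35/11) = (2/11)
factor out 2^1: 2 = 2^1·1; with 11 mod 8 = 3, (2/11) = -1; sign now +1; continue with (1/11)
reached (1/11) = 1, so the symbol is +1

1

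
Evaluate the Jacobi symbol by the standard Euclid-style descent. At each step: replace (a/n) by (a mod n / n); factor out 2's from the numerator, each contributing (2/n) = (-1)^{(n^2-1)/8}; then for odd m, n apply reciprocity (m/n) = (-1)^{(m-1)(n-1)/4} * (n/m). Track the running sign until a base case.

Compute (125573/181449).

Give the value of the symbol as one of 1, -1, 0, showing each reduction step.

flip (125573/181449) -> (181449/125573): both odd, 125573 mod 4 = 1, 181449 mod 4 = 1, so the flip contributes +1; sign now +1
(181449/125573): 181449 mod 125573 = 55876, so (181449/125573) = (55876/125573)
factor out 2^2: 55876 = 2^2·13969; with 125573 mod 8 = 5, (2/125573) = -1; sign now +1; continue with (13969/125573)
flip (13969/125573) -> (125573/13969): both odd, 13969 mod 4 = 1, 125573 mod 4 = 1, so the flip contributes +1; sign now +1
(125573/13969): 125573 mod 13969 = 13821, so (125573/13969) = (13821/13969)
flip (13821/13969) -> (13969/13821): both odd, 13821 mod 4 = 1, 13969 mod 4 = 1, so the flip contributes +1; sign now +1
(13969/13821): 13969 mod 13821 = 148, so (13969/13821) = (148/13821)
factor out 2^2: 148 = 2^2·37; with 13821 mod 8 = 5, (2/13821) = -1; sign now +1; continue with (37/13821)
flip (37/13821) -> (13821/37): both odd, 37 mod 4 = 1, 13821 mod 4 = 1, so the flip contributes +1; sign now +1
(13821/37): 13821 mod 37 = 20, so (13821/37) = (20/37)
factor out 2^2: 20 = 2^2·5; with 37 mod 8 = 5, (2/37) = -1; sign now +1; continue with (5/37)
flip (5/37) -> (37/5): both odd, 5 mod 4 = 1, 37 mod 4 = 1, so the flip contributes +1; sign now +1
(37/5): 37 mod 5 = 2, so (37/5) = (2/5)
factor out 2^1: 2 = 2^1·1; with 5 mod 8 = 5, (2/5) = -1; sign now -1; continue with (1/5)
reached (1/5) = 1, so the symbol is -1

-1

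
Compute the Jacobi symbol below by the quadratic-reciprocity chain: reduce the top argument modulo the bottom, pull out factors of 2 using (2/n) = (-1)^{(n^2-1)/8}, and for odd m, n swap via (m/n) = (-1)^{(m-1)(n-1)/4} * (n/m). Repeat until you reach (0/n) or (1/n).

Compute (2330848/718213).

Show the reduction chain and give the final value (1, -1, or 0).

(2330848/718213): 2330848 mod 718213 = 176209, so (2330848/718213) = (176209/718213)
flip (176209/718213) -> (718213/176209): both odd, 176209 mod 4 = 1, 718213 mod 4 = 1, so the flip contributes +1; sign now +1
(718213/176209): 718213 mod 176209 = 13377, so (718213/176209) = (13377/176209)
flip (13377/176209) -> (176209/13377): both odd, 13377 mod 4 = 1, 176209 mod 4 = 1, so the flip contributes +1; sign now +1
(176209/13377): 176209 mod 13377 = 2308, so (176209/13377) = (2308/13377)
factor out 2^2: 2308 = 2^2·577; with 13377 mod 8 = 1, (2/13377) = +1; sign now +1; continue with (577/13377)
flip (577/13377) -> (13377/577): both odd, 577 mod 4 = 1, 13377 mod 4 = 1, so the flip contributes +1; sign now +1
(13377/577): 13377 mod 577 = 106, so (13377/577) = (106/577)
factor out 2^1: 106 = 2^1·53; with 577 mod 8 = 1, (2/577) = +1; sign now +1; continue with (53/577)
flip (53/577) -> (577/53): both odd, 53 mod 4 = 1, 577 mod 4 = 1, so the flip contributes +1; sign now +1
(577/53): 577 mod 53 = 47, so (577/53) = (47/53)
flip (47/53) -> (53/47): both odd, 47 mod 4 = 3, 53 mod 4 = 1, so the flip contributes +1; sign now +1
(53/47): 53 mod 47 = 6, so (53/47) = (6/47)
factor out 2^1: 6 = 2^1·3; with 47 mod 8 = 7, (2/47) = +1; sign now +1; continue with (3/47)
flip (3/47) -> (47/3): both odd, 3 mod 4 = 3, 47 mod 4 = 3, so the flip contributes -1; sign now -1
(47/3): 47 mod 3 = 2, so (47/3) = (2/3)
factor out 2^1: 2 = 2^1·1; with 3 mod 8 = 3, (2/3) = -1; sign now +1; continue with (1/3)
reached (1/3) = 1, so the symbol is +1

1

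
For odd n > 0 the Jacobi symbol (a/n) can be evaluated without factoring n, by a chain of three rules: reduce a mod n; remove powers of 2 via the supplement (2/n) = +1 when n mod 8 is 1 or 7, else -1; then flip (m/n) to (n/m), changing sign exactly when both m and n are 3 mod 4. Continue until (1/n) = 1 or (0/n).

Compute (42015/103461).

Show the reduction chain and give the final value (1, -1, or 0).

0

flip (42015/103461) -> (103461/42015): both odd, 42015 mod 4 = 3, 103461 mod 4 = 1, so the flip contributes +1; sign now +1
(103461/42015): 103461 mod 42015 = 19431, so (103461/42015) = (19431/42015)
flip (19431/42015) -> (42015/19431): both odd, 19431 mod 4 = 3, 42015 mod 4 = 3, so the flip contributes -1; sign now -1
(42015/19431): 42015 mod 19431 = 3153, so (42015/19431) = (3153/19431)
flip (3153/19431) -> (19431/3153): both odd, 3153 mod 4 = 1, 19431 mod 4 = 3, so the flip contributes +1; sign now -1
(19431/3153): 19431 mod 3153 = 513, so (19431/3153) = (513/3153)
flip (513/3153) -> (3153/513): both odd, 513 mod 4 = 1, 3153 mod 4 = 1, so the flip contributes +1; sign now -1
(3153/513): 3153 mod 513 = 75, so (3153/513) = (75/513)
flip (75/513) -> (513/75): both odd, 75 mod 4 = 3, 513 mod 4 = 1, so the flip contributes +1; sign now -1
(513/75): 513 mod 75 = 63, so (513/75) = (63/75)
flip (63/75) -> (75/63): both odd, 63 mod 4 = 3, 75 mod 4 = 3, so the flip contributes -1; sign now +1
(75/63): 75 mod 63 = 12, so (75/63) = (12/63)
factor out 2^2: 12 = 2^2·3; with 63 mod 8 = 7, (2/63) = +1; sign now +1; continue with (3/63)
flip (3/63) -> (63/3): both odd, 3 mod 4 = 3, 63 mod 4 = 3, so the flip contributes -1; sign now -1
(63/3): 63 mod 3 = 0, so (63/3) = (0/3)
reached (0/3); gcd(a, n) > 1, so (0/3) = 0 and the symbol is 0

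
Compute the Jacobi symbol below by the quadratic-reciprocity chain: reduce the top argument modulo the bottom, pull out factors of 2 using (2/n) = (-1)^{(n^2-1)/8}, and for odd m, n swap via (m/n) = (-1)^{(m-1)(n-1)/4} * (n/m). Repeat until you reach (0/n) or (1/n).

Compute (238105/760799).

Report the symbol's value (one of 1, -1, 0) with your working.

flip (238105/760799) -> (760799/238105): both odd, 238105 mod 4 = 1, 760799 mod 4 = 3, so the flip contributes +1; sign now +1
(760799/238105): 760799 mod 238105 = 46484, so (760799/238105) = (46484/238105)
factor out 2^2: 46484 = 2^2·11621; with 238105 mod 8 = 1, (2/238105) = +1; sign now +1; continue with (11621/238105)
flip (11621/238105) -> (238105/11621): both odd, 11621 mod 4 = 1, 238105 mod 4 = 1, so the flip contributes +1; sign now +1
(238105/11621): 238105 mod 11621 = 5685, so (238105/11621) = (5685/11621)
flip (5685/11621) -> (11621/5685): both odd, 5685 mod 4 = 1, 11621 mod 4 = 1, so the flip contributes +1; sign now +1
(11621/5685): 11621 mod 5685 = 251, so (11621/5685) = (251/5685)
flip (251/5685) -> (5685/251): both odd, 251 mod 4 = 3, 5685 mod 4 = 1, so the flip contributes +1; sign now +1
(5685/251): 5685 mod 251 = 163, so (5685/251) = (163/251)
flip (163/251) -> (251/163): both odd, 163 mod 4 = 3, 251 mod 4 = 3, so the flip contributes -1; sign now -1
(251/163): 251 mod 163 = 88, so (251/163) = (88/163)
factor out 2^3: 88 = 2^3·11; with 163 mod 8 = 3, (2/163) = -1; sign now +1; continue with (11/163)
flip (11/163) -> (163/11): both odd, 11 mod 4 = 3, 163 mod 4 = 3, so the flip contributes -1; sign now -1
(163/11): 163 mod 11 = 9, so (163/11) = (9/11)
flip (9/11) -> (11/9): both odd, 9 mod 4 = 1, 11 mod 4 = 3, so the flip contributes +1; sign now -1
(11/9): 11 mod 9 = 2, so (11/9) = (2/9)
factor out 2^1: 2 = 2^1·1; with 9 mod 8 = 1, (2/9) = +1; sign now -1; continue with (1/9)
reached (1/9) = 1, so the symbol is -1

-1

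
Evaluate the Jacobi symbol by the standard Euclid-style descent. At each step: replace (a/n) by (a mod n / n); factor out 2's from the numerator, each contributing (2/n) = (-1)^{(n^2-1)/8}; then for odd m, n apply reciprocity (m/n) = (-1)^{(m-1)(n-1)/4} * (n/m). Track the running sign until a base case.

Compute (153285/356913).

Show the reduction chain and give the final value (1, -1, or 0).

0

flip (153285/356913) -> (356913/153285): both odd, 153285 mod 4 = 1, 356913 mod 4 = 1, so the flip contributes +1; sign now +1
(356913/153285): 356913 mod 153285 = 50343, so (356913/153285) = (50343/153285)
flip (50343/153285) -> (153285/50343): both odd, 50343 mod 4 = 3, 153285 mod 4 = 1, so the flip contributes +1; sign now +1
(153285/50343): 153285 mod 50343 = 2256, so (153285/50343) = (2256/50343)
factor out 2^4: 2256 = 2^4·141; with 50343 mod 8 = 7, (2/50343) = +1; sign now +1; continue with (141/50343)
flip (141/50343) -> (50343/141): both odd, 141 mod 4 = 1, 50343 mod 4 = 3, so the flip contributes +1; sign now +1
(50343/141): 50343 mod 141 = 6, so (50343/141) = (6/141)
factor out 2^1: 6 = 2^1·3; with 141 mod 8 = 5, (2/141) = -1; sign now -1; continue with (3/141)
flip (3/141) -> (141/3): both odd, 3 mod 4 = 3, 141 mod 4 = 1, so the flip contributes +1; sign now -1
(141/3): 141 mod 3 = 0, so (141/3) = (0/3)
reached (0/3); gcd(a, n) > 1, so (0/3) = 0 and the symbol is 0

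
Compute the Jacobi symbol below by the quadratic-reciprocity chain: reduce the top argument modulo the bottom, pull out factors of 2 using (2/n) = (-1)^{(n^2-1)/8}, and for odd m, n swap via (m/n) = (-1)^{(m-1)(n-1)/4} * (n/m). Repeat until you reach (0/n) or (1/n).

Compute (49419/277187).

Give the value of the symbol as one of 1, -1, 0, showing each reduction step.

reciprocity: (49419/277187) = -1·(277187/49419) since 49419 mod 4 = 3, 277187 mod 4 = 3; sign now -1
(277187/49419) = (30092/49419)   [reduce mod 49419]
30092 = 2^2·7523; (2/49419) = -1 since 49419 mod 8 = 3, so (30092/49419) = (-1)^2·(7523/49419); sign now -1
reciprocity: (7523/49419) = -1·(49419/7523) since 7523 mod 4 = 3, 49419 mod 4 = 3; sign now +1
(49419/7523) = (4281/7523)   [reduce mod 7523]
reciprocity: (4281/7523) = +1·(7523/4281) since 4281 mod 4 = 1, 7523 mod 4 = 3; sign now +1
(7523/4281) = (3242/4281)   [reduce mod 4281]
3242 = 2^1·1621; (2/4281) = +1 since 4281 mod 8 = 1, so (3242/4281) = (+1)^1·(1621/4281); sign now +1
reciprocity: (1621/4281) = +1·(4281/1621) since 1621 mod 4 = 1, 4281 mod 4 = 1; sign now +1
(4281/1621) = (1039/1621)   [reduce mod 1621]
reciprocity: (1039/1621) = +1·(1621/1039) since 1039 mod 4 = 3, 1621 mod 4 = 1; sign now +1
(1621/1039) = (582/1039)   [reduce mod 1039]
582 = 2^1·291; (2/1039) = +1 since 1039 mod 8 = 7, so (582/1039) = (+1)^1·(291/1039); sign now +1
reciprocity: (291/1039) = -1·(1039/291) since 291 mod 4 = 3, 1039 mod 4 = 3; sign now -1
(1039/291) = (166/291)   [reduce mod 291]
166 = 2^1·83; (2/291) = -1 since 291 mod 8 = 3, so (166/291) = (-1)^1·(83/291); sign now +1
reciprocity: (83/291) = -1·(291/83) since 83 mod 4 = 3, 291 mod 4 = 3; sign now -1
(291/83) = (42/83)   [reduce mod 83]
42 = 2^1·21; (2/83) = -1 since 83 mod 8 = 3, so (42/83) = (-1)^1·(21/83); sign now +1
reciprocity: (21/83) = +1·(83/21) since 21 mod 4 = 1, 83 mod 4 = 3; sign now +1
(83/21) = (20/21)   [reduce mod 21]
20 = 2^2·5; (2/21) = -1 since 21 mod 8 = 5, so (20/21) = (-1)^2·(5/21); sign now +1
reciprocity: (5/21) = +1·(21/5) since 5 mod 4 = 1, 21 mod 4 = 1; sign now +1
(21/5) = (1/5)   [reduce mod 5]
(1/5) = 1; final value = sign = +1

1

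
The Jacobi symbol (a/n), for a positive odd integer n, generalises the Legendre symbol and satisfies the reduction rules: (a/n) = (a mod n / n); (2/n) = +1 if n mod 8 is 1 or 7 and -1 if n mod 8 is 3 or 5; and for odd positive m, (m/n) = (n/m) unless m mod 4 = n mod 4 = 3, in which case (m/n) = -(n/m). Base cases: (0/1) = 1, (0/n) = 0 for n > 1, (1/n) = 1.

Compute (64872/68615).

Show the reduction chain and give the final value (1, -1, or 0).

64872 = 2^3·8109; (2/68615) = +1 since 68615 mod 8 = 7, so (64872/68615) = (+1)^3·(8109/68615); sign now +1
reciprocity: (8109/68615) = +1·(68615/8109) since 8109 mod 4 = 1, 68615 mod 4 = 3; sign now +1
(68615/8109) = (3743/8109)   [reduce mod 8109]
reciprocity: (3743/8109) = +1·(8109/3743) since 3743 mod 4 = 3, 8109 mod 4 = 1; sign now +1
(8109/3743) = (623/3743)   [reduce mod 3743]
reciprocity: (623/3743) = -1·(3743/623) since 623 mod 4 = 3, 3743 mod 4 = 3; sign now -1
(3743/623) = (5/623)   [reduce mod 623]
reciprocity: (5/623) = +1·(623/5) since 5 mod 4 = 1, 623 mod 4 = 3; sign now -1
(623/5) = (3/5)   [reduce mod 5]
reciprocity: (3/5) = +1·(5/3) since 3 mod 4 = 3, 5 mod 4 = 1; sign now -1
(5/3) = (2/3)   [reduce mod 3]
2 = 2^1·1; (2/3) = -1 since 3 mod 8 = 3, so (2/3) = (-1)^1·(1/3); sign now +1
(1/3) = 1; final value = sign = +1

1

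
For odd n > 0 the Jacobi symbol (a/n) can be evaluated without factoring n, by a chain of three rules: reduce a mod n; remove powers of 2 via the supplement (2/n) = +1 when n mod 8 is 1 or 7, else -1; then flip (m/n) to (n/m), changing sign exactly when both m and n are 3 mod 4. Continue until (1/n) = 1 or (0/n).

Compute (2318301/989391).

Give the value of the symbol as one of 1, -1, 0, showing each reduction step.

0

(2318301/989391): 2318301 mod 989391 = 339519, so (2318301/989391) = (339519/989391)
flip (339519/989391) -> (989391/339519): both odd, 339519 mod 4 = 3, 989391 mod 4 = 3, so the flip contributes -1; sign now -1
(989391/339519): 989391 mod 339519 = 310353, so (989391/339519) = (310353/339519)
flip (310353/339519) -> (339519/310353): both odd, 310353 mod 4 = 1, 339519 mod 4 = 3, so the flip contributes +1; sign now -1
(339519/310353): 339519 mod 310353 = 29166, so (339519/310353) = (29166/310353)
factor out 2^1: 29166 = 2^1·14583; with 310353 mod 8 = 1, (2/310353) = +1; sign now -1; continue with (14583/310353)
flip (14583/310353) -> (310353/14583): both odd, 14583 mod 4 = 3, 310353 mod 4 = 1, so the flip contributes +1; sign now -1
(310353/14583): 310353 mod 14583 = 4110, so (310353/14583) = (4110/14583)
factor out 2^1: 4110 = 2^1·2055; with 14583 mod 8 = 7, (2/14583) = +1; sign now -1; continue with (2055/14583)
flip (2055/14583) -> (14583/2055): both odd, 2055 mod 4 = 3, 14583 mod 4 = 3, so the flip contributes -1; sign now +1
(14583/2055): 14583 mod 2055 = 198, so (14583/2055) = (198/2055)
factor out 2^1: 198 = 2^1·99; with 2055 mod 8 = 7, (2/2055) = +1; sign now +1; continue with (99/2055)
flip (99/2055) -> (2055/99): both odd, 99 mod 4 = 3, 2055 mod 4 = 3, so the flip contributes -1; sign now -1
(2055/99): 2055 mod 99 = 75, so (2055/99) = (75/99)
flip (75/99) -> (99/75): both odd, 75 mod 4 = 3, 99 mod 4 = 3, so the flip contributes -1; sign now +1
(99/75): 99 mod 75 = 24, so (99/75) = (24/75)
factor out 2^3: 24 = 2^3·3; with 75 mod 8 = 3, (2/75) = -1; sign now -1; continue with (3/75)
flip (3/75) -> (75/3): both odd, 3 mod 4 = 3, 75 mod 4 = 3, so the flip contributes -1; sign now +1
(75/3): 75 mod 3 = 0, so (75/3) = (0/3)
reached (0/3); gcd(a, n) > 1, so (0/3) = 0 and the symbol is 0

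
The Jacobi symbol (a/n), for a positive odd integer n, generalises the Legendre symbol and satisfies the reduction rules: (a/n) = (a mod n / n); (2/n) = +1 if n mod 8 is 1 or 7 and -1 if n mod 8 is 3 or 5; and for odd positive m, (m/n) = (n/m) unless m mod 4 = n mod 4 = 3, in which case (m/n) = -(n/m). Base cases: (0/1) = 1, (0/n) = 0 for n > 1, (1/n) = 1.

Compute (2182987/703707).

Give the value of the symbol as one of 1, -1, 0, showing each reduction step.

(2182987/703707): 2182987 mod 703707 = 71866, so (2182987/703707) = (71866/703707)
factor out 2^1: 71866 = 2^1·35933; with 703707 mod 8 = 3, (2/703707) = -1; sign now -1; continue with (35933/703707)
flip (35933/703707) -> (703707/35933): both odd, 35933 mod 4 = 1, 703707 mod 4 = 3, so the flip contributes +1; sign now -1
(703707/35933): 703707 mod 35933 = 20980, so (703707/35933) = (20980/35933)
factor out 2^2: 20980 = 2^2·5245; with 35933 mod 8 = 5, (2/35933) = -1; sign now -1; continue with (5245/35933)
flip (5245/35933) -> (35933/5245): both odd, 5245 mod 4 = 1, 35933 mod 4 = 1, so the flip contributes +1; sign now -1
(35933/5245): 35933 mod 5245 = 4463, so (35933/5245) = (4463/5245)
flip (4463/5245) -> (5245/4463): both odd, 4463 mod 4 = 3, 5245 mod 4 = 1, so the flip contributes +1; sign now -1
(5245/4463): 5245 mod 4463 = 782, so (5245/4463) = (782/4463)
factor out 2^1: 782 = 2^1·391; with 4463 mod 8 = 7, (2/4463) = +1; sign now -1; continue with (391/4463)
flip (391/4463) -> (4463/391): both odd, 391 mod 4 = 3, 4463 mod 4 = 3, so the flip contributes -1; sign now +1
(4463/391): 4463 mod 391 = 162, so (4463/391) = (162/391)
factor out 2^1: 162 = 2^1·81; with 391 mod 8 = 7, (2/391) = +1; sign now +1; continue with (81/391)
flip (81/391) -> (391/81): both odd, 81 mod 4 = 1, 391 mod 4 = 3, so the flip contributes +1; sign now +1
(391/81): 391 mod 81 = 67, so (391/81) = (67/81)
flip (67/81) -> (81/67): both odd, 67 mod 4 = 3, 81 mod 4 = 1, so the flip contributes +1; sign now +1
(81/67): 81 mod 67 = 14, so (81/67) = (14/67)
factor out 2^1: 14 = 2^1·7; with 67 mod 8 = 3, (2/67) = -1; sign now -1; continue with (7/67)
flip (7/67) -> (67/7): both odd, 7 mod 4 = 3, 67 mod 4 = 3, so the flip contributes -1; sign now +1
(67/7): 67 mod 7 = 4, so (67/7) = (4/7)
factor out 2^2: 4 = 2^2·1; with 7 mod 8 = 7, (2/7) = +1; sign now +1; continue with (1/7)
reached (1/7) = 1, so the symbol is +1

1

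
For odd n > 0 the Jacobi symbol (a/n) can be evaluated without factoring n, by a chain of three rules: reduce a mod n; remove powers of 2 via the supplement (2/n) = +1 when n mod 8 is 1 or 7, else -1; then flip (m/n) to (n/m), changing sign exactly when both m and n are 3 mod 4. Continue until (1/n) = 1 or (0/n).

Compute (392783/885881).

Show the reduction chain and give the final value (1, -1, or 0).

1

reciprocity: (392783/885881) = +1·(885881/392783) since 392783 mod 4 = 3, 885881 mod 4 = 1; sign now +1
(885881/392783) = (100315/392783)   [reduce mod 392783]
reciprocity: (100315/392783) = -1·(392783/100315) since 100315 mod 4 = 3, 392783 mod 4 = 3; sign now -1
(392783/100315) = (91838/100315)   [reduce mod 100315]
91838 = 2^1·45919; (2/100315) = -1 since 100315 mod 8 = 3, so (91838/100315) = (-1)^1·(45919/100315); sign now +1
reciprocity: (45919/100315) = -1·(100315/45919) since 45919 mod 4 = 3, 100315 mod 4 = 3; sign now -1
(100315/45919) = (8477/45919)   [reduce mod 45919]
reciprocity: (8477/45919) = +1·(45919/8477) since 8477 mod 4 = 1, 45919 mod 4 = 3; sign now -1
(45919/8477) = (3534/8477)   [reduce mod 8477]
3534 = 2^1·1767; (2/8477) = -1 since 8477 mod 8 = 5, so (3534/8477) = (-1)^1·(1767/8477); sign now +1
reciprocity: (1767/8477) = +1·(8477/1767) since 1767 mod 4 = 3, 8477 mod 4 = 1; sign now +1
(8477/1767) = (1409/1767)   [reduce mod 1767]
reciprocity: (1409/1767) = +1·(1767/1409) since 1409 mod 4 = 1, 1767 mod 4 = 3; sign now +1
(1767/1409) = (358/1409)   [reduce mod 1409]
358 = 2^1·179; (2/1409) = +1 since 1409 mod 8 = 1, so (358/1409) = (+1)^1·(179/1409); sign now +1
reciprocity: (179/1409) = +1·(1409/179) since 179 mod 4 = 3, 1409 mod 4 = 1; sign now +1
(1409/179) = (156/179)   [reduce mod 179]
156 = 2^2·39; (2/179) = -1 since 179 mod 8 = 3, so (156/179) = (-1)^2·(39/179); sign now +1
reciprocity: (39/179) = -1·(179/39) since 39 mod 4 = 3, 179 mod 4 = 3; sign now -1
(179/39) = (23/39)   [reduce mod 39]
reciprocity: (23/39) = -1·(39/23) since 23 mod 4 = 3, 39 mod 4 = 3; sign now +1
(39/23) = (16/23)   [reduce mod 23]
16 = 2^4·1; (2/23) = +1 since 23 mod 8 = 7, so (16/23) = (+1)^4·(1/23); sign now +1
(1/23) = 1; final value = sign = +1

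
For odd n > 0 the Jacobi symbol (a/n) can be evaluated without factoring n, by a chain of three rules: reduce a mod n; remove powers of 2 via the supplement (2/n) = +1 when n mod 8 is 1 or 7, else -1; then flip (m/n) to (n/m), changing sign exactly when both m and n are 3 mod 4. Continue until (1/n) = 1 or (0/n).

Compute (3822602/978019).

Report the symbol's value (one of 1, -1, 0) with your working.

(3822602/978019): 3822602 mod 978019 = 888545, so (3822602/978019) = (888545/978019)
flip (888545/978019) -> (978019/888545): both odd, 888545 mod 4 = 1, 978019 mod 4 = 3, so the flip contributes +1; sign now +1
(978019/888545): 978019 mod 888545 = 89474, so (978019/888545) = (89474/888545)
factor out 2^1: 89474 = 2^1·44737; with 888545 mod 8 = 1, (2/888545) = +1; sign now +1; continue with (44737/888545)
flip (44737/888545) -> (888545/44737): both odd, 44737 mod 4 = 1, 888545 mod 4 = 1, so the flip contributes +1; sign now +1
(888545/44737): 888545 mod 44737 = 38542, so (888545/44737) = (38542/44737)
factor out 2^1: 38542 = 2^1·19271; with 44737 mod 8 = 1, (2/44737) = +1; sign now +1; continue with (19271/44737)
flip (19271/44737) -> (44737/19271): both odd, 19271 mod 4 = 3, 44737 mod 4 = 1, so the flip contributes +1; sign now +1
(44737/19271): 44737 mod 19271 = 6195, so (44737/19271) = (6195/19271)
flip (6195/19271) -> (19271/6195): both odd, 6195 mod 4 = 3, 19271 mod 4 = 3, so the flip contributes -1; sign now -1
(19271/6195): 19271 mod 6195 = 686, so (19271/6195) = (686/6195)
factor out 2^1: 686 = 2^1·343; with 6195 mod 8 = 3, (2/6195) = -1; sign now +1; continue with (343/6195)
flip (343/6195) -> (6195/343): both odd, 343 mod 4 = 3, 6195 mod 4 = 3, so the flip contributes -1; sign now -1
(6195/343): 6195 mod 343 = 21, so (6195/343) = (21/343)
flip (21/343) -> (343/21): both odd, 21 mod 4 = 1, 343 mod 4 = 3, so the flip contributes +1; sign now -1
(343/21): 343 mod 21 = 7, so (343/21) = (7/21)
flip (7/21) -> (21/7): both odd, 7 mod 4 = 3, 21 mod 4 = 1, so the flip contributes +1; sign now -1
(21/7): 21 mod 7 = 0, so (21/7) = (0/7)
reached (0/7); gcd(a, n) > 1, so (0/7) = 0 and the symbol is 0

0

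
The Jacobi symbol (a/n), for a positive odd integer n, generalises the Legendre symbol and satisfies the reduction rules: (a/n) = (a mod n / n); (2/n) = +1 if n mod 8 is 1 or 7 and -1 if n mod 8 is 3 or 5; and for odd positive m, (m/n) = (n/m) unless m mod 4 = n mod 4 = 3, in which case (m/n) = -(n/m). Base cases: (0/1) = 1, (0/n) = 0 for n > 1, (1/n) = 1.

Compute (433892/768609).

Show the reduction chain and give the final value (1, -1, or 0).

1

433892 = 2^2·108473; (2/768609) = +1 since 768609 mod 8 = 1, so (433892/768609) = (+1)^2·(108473/768609); sign now +1
reciprocity: (108473/768609) = +1·(768609/108473) since 108473 mod 4 = 1, 768609 mod 4 = 1; sign now +1
(768609/108473) = (9298/108473)   [reduce mod 108473]
9298 = 2^1·4649; (2/108473) = +1 since 108473 mod 8 = 1, so (9298/108473) = (+1)^1·(4649/108473); sign now +1
reciprocity: (4649/108473) = +1·(108473/4649) since 4649 mod 4 = 1, 108473 mod 4 = 1; sign now +1
(108473/4649) = (1546/4649)   [reduce mod 4649]
1546 = 2^1·773; (2/4649) = +1 since 4649 mod 8 = 1, so (1546/4649) = (+1)^1·(773/4649); sign now +1
reciprocity: (773/4649) = +1·(4649/773) since 773 mod 4 = 1, 4649 mod 4 = 1; sign now +1
(4649/773) = (11/773)   [reduce mod 773]
reciprocity: (11/773) = +1·(773/11) since 11 mod 4 = 3, 773 mod 4 = 1; sign now +1
(773/11) = (3/11)   [reduce mod 11]
reciprocity: (3/11) = -1·(11/3) since 3 mod 4 = 3, 11 mod 4 = 3; sign now -1
(11/3) = (2/3)   [reduce mod 3]
2 = 2^1·1; (2/3) = -1 since 3 mod 8 = 3, so (2/3) = (-1)^1·(1/3); sign now +1
(1/3) = 1; final value = sign = +1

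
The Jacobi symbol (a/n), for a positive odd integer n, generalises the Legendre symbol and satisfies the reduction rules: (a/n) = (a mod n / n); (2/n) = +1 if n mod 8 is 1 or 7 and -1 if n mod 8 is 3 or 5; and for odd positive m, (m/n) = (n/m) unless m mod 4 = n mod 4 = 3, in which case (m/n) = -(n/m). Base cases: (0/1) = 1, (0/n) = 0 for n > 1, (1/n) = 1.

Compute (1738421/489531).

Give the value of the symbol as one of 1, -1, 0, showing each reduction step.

-1

(1738421/489531): 1738421 mod 489531 = 269828, so (1738421/489531) = (269828/489531)
factor out 2^2: 269828 = 2^2·67457; with 489531 mod 8 = 3, (2/489531) = -1; sign now +1; continue with (67457/489531)
flip (67457/489531) -> (489531/67457): both odd, 67457 mod 4 = 1, 489531 mod 4 = 3, so the flip contributes +1; sign now +1
(489531/67457): 489531 mod 67457 = 17332, so (489531/67457) = (17332/67457)
factor out 2^2: 17332 = 2^2·4333; with 67457 mod 8 = 1, (2/67457) = +1; sign now +1; continue with (4333/67457)
flip (4333/67457) -> (67457/4333): both odd, 4333 mod 4 = 1, 67457 mod 4 = 1, so the flip contributes +1; sign now +1
(67457/4333): 67457 mod 4333 = 2462, so (67457/4333) = (2462/4333)
factor out 2^1: 2462 = 2^1·1231; with 4333 mod 8 = 5, (2/4333) = -1; sign now -1; continue with (1231/4333)
flip (1231/4333) -> (4333/1231): both odd, 1231 mod 4 = 3, 4333 mod 4 = 1, so the flip contributes +1; sign now -1
(4333/1231): 4333 mod 1231 = 640, so (4333/1231) = (640/1231)
factor out 2^7: 640 = 2^7·5; with 1231 mod 8 = 7, (2/1231) = +1; sign now -1; continue with (5/1231)
flip (5/1231) -> (1231/5): both odd, 5 mod 4 = 1, 1231 mod 4 = 3, so the flip contributes +1; sign now -1
(1231/5): 1231 mod 5 = 1, so (1231/5) = (1/5)
reached (1/5) = 1, so the symbol is -1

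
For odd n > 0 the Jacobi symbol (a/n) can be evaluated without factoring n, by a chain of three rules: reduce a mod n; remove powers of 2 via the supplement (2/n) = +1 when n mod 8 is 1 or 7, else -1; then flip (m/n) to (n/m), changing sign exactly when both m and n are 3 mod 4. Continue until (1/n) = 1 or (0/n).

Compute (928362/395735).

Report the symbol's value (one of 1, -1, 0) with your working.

1

(928362/395735) = (136892/395735)   [reduce mod 395735]
136892 = 2^2·34223; (2/395735) = +1 since 395735 mod 8 = 7, so (136892/395735) = (+1)^2·(34223/395735); sign now +1
reciprocity: (34223/395735) = -1·(395735/34223) since 34223 mod 4 = 3, 395735 mod 4 = 3; sign now -1
(395735/34223) = (19282/34223)   [reduce mod 34223]
19282 = 2^1·9641; (2/34223) = +1 since 34223 mod 8 = 7, so (19282/34223) = (+1)^1·(9641/34223); sign now -1
reciprocity: (9641/34223) = +1·(34223/9641) since 9641 mod 4 = 1, 34223 mod 4 = 3; sign now -1
(34223/9641) = (5300/9641)   [reduce mod 9641]
5300 = 2^2·1325; (2/9641) = +1 since 9641 mod 8 = 1, so (5300/9641) = (+1)^2·(1325/9641); sign now -1
reciprocity: (1325/9641) = +1·(9641/1325) since 1325 mod 4 = 1, 9641 mod 4 = 1; sign now -1
(9641/1325) = (366/1325)   [reduce mod 1325]
366 = 2^1·183; (2/1325) = -1 since 1325 mod 8 = 5, so (366/1325) = (-1)^1·(183/1325); sign now +1
reciprocity: (183/1325) = +1·(1325/183) since 183 mod 4 = 3, 1325 mod 4 = 1; sign now +1
(1325/183) = (44/183)   [reduce mod 183]
44 = 2^2·11; (2/183) = +1 since 183 mod 8 = 7, so (44/183) = (+1)^2·(11/183); sign now +1
reciprocity: (11/183) = -1·(183/11) since 11 mod 4 = 3, 183 mod 4 = 3; sign now -1
(183/11) = (7/11)   [reduce mod 11]
reciprocity: (7/11) = -1·(11/7) since 7 mod 4 = 3, 11 mod 4 = 3; sign now +1
(11/7) = (4/7)   [reduce mod 7]
4 = 2^2·1; (2/7) = +1 since 7 mod 8 = 7, so (4/7) = (+1)^2·(1/7); sign now +1
(1/7) = 1; final value = sign = +1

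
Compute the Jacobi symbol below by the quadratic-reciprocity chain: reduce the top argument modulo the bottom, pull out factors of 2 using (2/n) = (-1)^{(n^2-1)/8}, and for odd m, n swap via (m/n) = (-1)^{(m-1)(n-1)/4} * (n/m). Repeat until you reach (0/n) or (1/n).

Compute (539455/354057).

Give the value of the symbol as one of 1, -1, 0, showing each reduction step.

(539455/354057) = (185398/354057)   [reduce mod 354057]
185398 = 2^1·92699; (2/354057) = +1 since 354057 mod 8 = 1, so (185398/354057) = (+1)^1·(92699/354057); sign now +1
reciprocity: (92699/354057) = +1·(354057/92699) since 92699 mod 4 = 3, 354057 mod 4 = 1; sign now +1
(354057/92699) = (75960/92699)   [reduce mod 92699]
75960 = 2^3·9495; (2/92699) = -1 since 92699 mod 8 = 3, so (75960/92699) = (-1)^3·(9495/92699); sign now -1
reciprocity: (9495/92699) = -1·(92699/9495) since 9495 mod 4 = 3, 92699 mod 4 = 3; sign now +1
(92699/9495) = (7244/9495)   [reduce mod 9495]
7244 = 2^2·1811; (2/9495) = +1 since 9495 mod 8 = 7, so (7244/9495) = (+1)^2·(1811/9495); sign now +1
reciprocity: (1811/9495) = -1·(9495/1811) since 1811 mod 4 = 3, 9495 mod 4 = 3; sign now -1
(9495/1811) = (440/1811)   [reduce mod 1811]
440 = 2^3·55; (2/1811) = -1 since 1811 mod 8 = 3, so (440/1811) = (-1)^3·(55/1811); sign now +1
reciprocity: (55/1811) = -1·(1811/55) since 55 mod 4 = 3, 1811 mod 4 = 3; sign now -1
(1811/55) = (51/55)   [reduce mod 55]
reciprocity: (51/55) = -1·(55/51) since 51 mod 4 = 3, 55 mod 4 = 3; sign now +1
(55/51) = (4/51)   [reduce mod 51]
4 = 2^2·1; (2/51) = -1 since 51 mod 8 = 3, so (4/51) = (-1)^2·(1/51); sign now +1
(1/51) = 1; final value = sign = +1

1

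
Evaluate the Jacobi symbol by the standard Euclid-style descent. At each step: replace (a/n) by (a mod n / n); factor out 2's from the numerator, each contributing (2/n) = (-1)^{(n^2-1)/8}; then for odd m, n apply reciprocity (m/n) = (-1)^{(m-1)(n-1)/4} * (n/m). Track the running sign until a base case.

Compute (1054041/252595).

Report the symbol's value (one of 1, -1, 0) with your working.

(1054041/252595): 1054041 mod 252595 = 43661, so (1054041/252595) = (43661/252595)
flip (43661/252595) -> (252595/43661): both odd, 43661 mod 4 = 1, 252595 mod 4 = 3, so the flip contributes +1; sign now +1
(252595/43661): 252595 mod 43661 = 34290, so (252595/43661) = (34290/43661)
factor out 2^1: 34290 = 2^1·17145; with 43661 mod 8 = 5, (2/43661) = -1; sign now -1; continue with (17145/43661)
flip (17145/43661) -> (43661/17145): both odd, 17145 mod 4 = 1, 43661 mod 4 = 1, so the flip contributes +1; sign now -1
(43661/17145): 43661 mod 17145 = 9371, so (43661/17145) = (9371/17145)
flip (9371/17145) -> (17145/9371): both odd, 9371 mod 4 = 3, 17145 mod 4 = 1, so the flip contributes +1; sign now -1
(17145/9371): 17145 mod 9371 = 7774, so (17145/9371) = (7774/9371)
factor out 2^1: 7774 = 2^1·3887; with 9371 mod 8 = 3, (2/9371) = -1; sign now +1; continue with (3887/9371)
flip (3887/9371) -> (9371/3887): both odd, 3887 mod 4 = 3, 9371 mod 4 = 3, so the flip contributes -1; sign now -1
(9371/3887): 9371 mod 3887 = 1597, so (9371/3887) = (1597/3887)
flip (1597/3887) -> (3887/1597): both odd, 1597 mod 4 = 1, 3887 mod 4 = 3, so the flip contributes +1; sign now -1
(3887/1597): 3887 mod 1597 = 693, so (3887/1597) = (693/1597)
flip (693/1597) -> (1597/693): both odd, 693 mod 4 = 1, 1597 mod 4 = 1, so the flip contributes +1; sign now -1
(1597/693): 1597 mod 693 = 211, so (1597/693) = (211/693)
flip (211/693) -> (693/211): both odd, 211 mod 4 = 3, 693 mod 4 = 1, so the flip contributes +1; sign now -1
(693/211): 693 mod 211 = 60, so (693/211) = (60/211)
factor out 2^2: 60 = 2^2·15; with 211 mod 8 = 3, (2/211) = -1; sign now -1; continue with (15/211)
flip (15/211) -> (211/15): both odd, 15 mod 4 = 3, 211 mod 4 = 3, so the flip contributes -1; sign now +1
(211/15): 211 mod 15 = 1, so (211/15) = (1/15)
reached (1/15) = 1, so the symbol is +1

1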